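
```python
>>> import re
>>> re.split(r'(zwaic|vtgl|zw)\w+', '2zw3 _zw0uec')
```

['2', 'zw', ' _', 'zw', '']

With a capturing group present, the delimiter's captured portion is kept in the result list.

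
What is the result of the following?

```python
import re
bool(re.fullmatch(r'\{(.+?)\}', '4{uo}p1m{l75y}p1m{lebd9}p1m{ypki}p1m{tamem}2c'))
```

For `fullmatch`, every character of the input must be accounted for by the pattern.
Here there's no way to consume every character, so the call returns None, and `bool(None)` is False.

False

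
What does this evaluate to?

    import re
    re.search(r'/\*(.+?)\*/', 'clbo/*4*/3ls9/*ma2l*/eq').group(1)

`search` walks the string left to right and returns the first match it finds.
The match spans [4:9] → '/*4*/'.
Captured: group 1 = '4'.

'4'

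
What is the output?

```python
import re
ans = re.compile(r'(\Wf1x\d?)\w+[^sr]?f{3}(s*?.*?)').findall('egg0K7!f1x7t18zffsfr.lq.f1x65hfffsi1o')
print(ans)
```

The pattern matches a non-word character, then the literal 'f1x', then optionally a digit (captured); then one or more of a word character, then optionally any character except [sr], then exactly 3 of a literal 'f'; then zero or more of a literal 's' (lazy), then zero or more of any character (lazy) (captured).
Matches: at [23:33] match '.f1x65hfff', groups = ('.f1x6', '').
Multiple groups make `findall` return tuples — one 2-tuple for the one match.

[('.f1x6', '')]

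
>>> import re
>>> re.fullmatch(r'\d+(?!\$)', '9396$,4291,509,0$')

`re.fullmatch` is like wrapping the pattern in `^…$` (in single-line mode).
Here there's no way to consume every character, so the call returns None.

None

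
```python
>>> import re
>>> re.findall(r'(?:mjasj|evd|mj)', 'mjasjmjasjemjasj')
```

['mjasj', 'mjasj', 'mjasj']

The regex engine tests alternatives in the order written; an earlier branch that matches wins even if a later one would match more.
Matches: at [0:5] → 'mjasj'; at [5:10] → 'mjasj'; at [11:16] → 'mjasj'.
No capturing groups, so `findall` returns the 3 full match strings.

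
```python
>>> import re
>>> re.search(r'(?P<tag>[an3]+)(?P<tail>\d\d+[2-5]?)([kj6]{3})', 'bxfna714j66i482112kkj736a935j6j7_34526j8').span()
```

(3, 11)

The pattern matches one or more of one of [an3] (captured as 'tag'); then a digit, then one or more of a digit, then optionally a character in [2-5] (captured as 'tail'); then exactly 3 of one of [kj6] (captured).
`search` walks the string left to right and returns the first match it finds.
The match spans [3:11] → 'na714j66'.
Captured: group 1 = 'na', group 2 = '714', group 3 = 'j66'.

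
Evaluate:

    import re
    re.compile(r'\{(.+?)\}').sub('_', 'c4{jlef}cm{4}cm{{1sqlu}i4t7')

Every occurrence is swapped for '_'.

'c4_cm_cm_i4t7'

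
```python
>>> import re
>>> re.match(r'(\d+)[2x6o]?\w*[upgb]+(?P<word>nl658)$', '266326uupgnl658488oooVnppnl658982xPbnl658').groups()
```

('266326', 'nl658')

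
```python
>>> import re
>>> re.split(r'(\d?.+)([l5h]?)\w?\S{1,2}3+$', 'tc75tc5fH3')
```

['', 'tc75tc5f', '', '']

This matches optionally a digit, then one or more of any character (captured); then optionally one of [l5h] (captured); then optionally a word character; then 1 to 2 of a non-whitespace character, then one or more of the literal '3'; then anchored at the end.
`re.split` interleaves the captured-group text with the surrounding fragments.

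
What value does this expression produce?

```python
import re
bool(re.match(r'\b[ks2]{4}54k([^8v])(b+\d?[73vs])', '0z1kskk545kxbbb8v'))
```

False

With `match`, the pattern is implicitly anchored at the beginning.
Here the pattern fails at index 0, so the call returns None, and `bool(None)` is False.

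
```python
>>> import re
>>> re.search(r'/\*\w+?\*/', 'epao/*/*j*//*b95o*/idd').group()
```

'/*j*/'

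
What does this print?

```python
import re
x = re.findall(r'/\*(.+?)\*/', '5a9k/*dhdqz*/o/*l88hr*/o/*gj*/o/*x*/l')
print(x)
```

['dhdqz', 'l88hr', 'gj', 'x']

Scanning left to right: at [4:13] match '/*dhdqz*/', group 1 = 'dhdqz'; at [14:23] match '/*l88hr*/', group 1 = 'l88hr'; at [24:30] match '/*gj*/', group 1 = 'gj'; at [31:36] match '/*x*/', group 1 = 'x'.
Because there's exactly one group, `findall` drops the full match and keeps group 1 from each hit.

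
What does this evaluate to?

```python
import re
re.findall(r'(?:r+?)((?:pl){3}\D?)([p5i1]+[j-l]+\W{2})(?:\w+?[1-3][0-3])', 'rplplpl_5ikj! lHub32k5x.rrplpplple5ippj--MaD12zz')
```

[('plplpl_', '5ikj! ')]

This matches one or more of a literal 'r' (lazy) (non-capturing group); then the literal 'pl' repeated 3 times, then optionally a non-digit (captured); then one or more of one of [p5i1], then one or more of a character in [j-l], then exactly 2 of a non-word character (captured); then one or more of a word character (lazy), then a character in [1-3], then a character in [0-3] (non-capturing group).
With 2 capturing groups, `findall` returns a 2-tuple per match.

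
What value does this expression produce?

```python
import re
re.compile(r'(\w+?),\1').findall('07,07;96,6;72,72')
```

The backreference `\1` re-matches whatever the first group consumed, character for character.
Matches: at [0:5] match '07,07', group 1 = '07'; at [7:10] match '6,6', group 1 = '6'; at [11:16] match '72,72', group 1 = '72'.
One capturing group, so `findall` returns just the captured substring from each match — 3 in all.

['07', '6', '72']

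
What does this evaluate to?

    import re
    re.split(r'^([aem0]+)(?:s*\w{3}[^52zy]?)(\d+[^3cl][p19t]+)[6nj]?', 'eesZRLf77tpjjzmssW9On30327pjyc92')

This matches anchored at the start of the string; then one or more of one of [aem0] (captured); then zero or more of a literal 's', then exactly 3 of a word character, then optionally any character except [52zy] (non-capturing group); then one or more of a digit, then any character except [3cl], then one or more of one of [p19t] (captured); then optionally one of [6nj].
With a capturing group present, the delimiter's captured portion is kept in the result list.

['', 'ee', '77tp', 'jzmssW9On30327pjyc92']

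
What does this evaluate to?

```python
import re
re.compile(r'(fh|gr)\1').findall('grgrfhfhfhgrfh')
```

['gr', 'fh']

`\1` is not a pattern — it's the concrete string captured by group 1, re-applied verbatim.
Walking the string: at [0:4] match 'grgr', group 1 = 'gr'; at [4:8] match 'fhfh', group 1 = 'fh'.
`findall` collects group 1 from each match (2 total).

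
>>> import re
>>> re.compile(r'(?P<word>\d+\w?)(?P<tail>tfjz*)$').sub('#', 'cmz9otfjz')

This matches one or more of a digit, then optionally a word character (captured as 'word'); then the literal 'tfj', then zero or more of the literal 'z' (captured as 'tail'); then anchored at the end.
Each match is replaced by '#'.

'cmz#'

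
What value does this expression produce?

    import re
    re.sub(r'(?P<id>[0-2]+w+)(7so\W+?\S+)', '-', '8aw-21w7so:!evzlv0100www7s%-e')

'8aw--'

Pattern: one or more of a character in [0-2], then one or more of a literal 'w' (captured as 'id'); then the literal '7so', then one or more of a non-word character (lazy), then one or more of a non-whitespace character (captured).
Matches: at [4:29] → '21w7so:!evzlv0100www7s%-e'.
Every occurrence is swapped for '-'.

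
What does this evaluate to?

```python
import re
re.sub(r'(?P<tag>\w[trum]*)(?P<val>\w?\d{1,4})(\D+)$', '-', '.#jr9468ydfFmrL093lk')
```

'.#jr9468ydf-'

This matches a word character, then zero or more of one of [trum] (captured as 'tag'); then optionally a word character, then 1 to 4 of a digit (captured as 'val'); then one or more of a non-digit (captured); then anchored at the end.
Each match is replaced by '-'.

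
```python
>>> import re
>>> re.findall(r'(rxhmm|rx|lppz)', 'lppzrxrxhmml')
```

['lppz', 'rx', 'rxhmm']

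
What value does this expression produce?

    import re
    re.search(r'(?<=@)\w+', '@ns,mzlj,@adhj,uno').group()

'ns'

Because the assertion is zero-width, the text it checks is not consumed and won't appear in the result.
The match spans [1:3] → 'ns'.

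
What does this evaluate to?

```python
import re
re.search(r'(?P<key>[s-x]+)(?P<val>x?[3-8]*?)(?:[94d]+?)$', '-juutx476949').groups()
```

('uutx', '476')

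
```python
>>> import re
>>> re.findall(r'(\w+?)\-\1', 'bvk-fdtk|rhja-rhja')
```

`\1` has to match the exact text group 1 already captured.
With a single group, `findall` returns only what that group captured — 1 item.

['rhja']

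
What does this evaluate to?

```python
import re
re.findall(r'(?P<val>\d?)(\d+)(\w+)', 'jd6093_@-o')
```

[('6', '093', '_')]

With 3 capturing groups, `findall` returns a 3-tuple per match.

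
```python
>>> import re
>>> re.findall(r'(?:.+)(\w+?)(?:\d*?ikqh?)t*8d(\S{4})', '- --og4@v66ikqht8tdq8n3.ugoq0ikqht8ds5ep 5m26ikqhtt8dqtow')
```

This matches one or more of any character (non-capturing group); then one or more of a word character (lazy) (captured); then zero or more of a digit (lazy), then the literal 'ikq', then optionally a literal 'h' (non-capturing group); then zero or more of the literal 't', then the literal '8d'; then exactly 4 of a non-whitespace character (captured).
Walking the string: at [0:57] match '- --og4@v66ikqht8tdq8n3.ugoq0ikqht8ds5ep 5m26ikqhtt8dqtow', groups = ('6', 'qtow').
With 2 capturing groups, `findall` returns a 2-tuple per match.

[('6', 'qtow')]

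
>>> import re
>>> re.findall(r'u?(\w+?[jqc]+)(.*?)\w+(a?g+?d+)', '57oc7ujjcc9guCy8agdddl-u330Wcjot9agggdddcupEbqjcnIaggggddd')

[('57oc', '', 'gddd'), ('330Wcj', '', 'gddd')]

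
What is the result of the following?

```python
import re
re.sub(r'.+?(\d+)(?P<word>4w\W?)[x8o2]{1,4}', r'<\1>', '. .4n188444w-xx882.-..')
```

Because the quantifier is non-greedy, it stops expanding at the earliest point where the rest of the pattern can succeed.
The replacement refers to a captured group, so each match is rewritten using its own captured text.

'<18844>2.-..'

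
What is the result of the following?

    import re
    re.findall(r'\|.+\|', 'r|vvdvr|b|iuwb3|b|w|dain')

['|vvdvr|b|iuwb3|b|w|']

`findall` yields the raw match text (1 of them) because the pattern has no groups.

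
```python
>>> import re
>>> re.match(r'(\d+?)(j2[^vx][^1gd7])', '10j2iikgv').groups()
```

('10', 'j2ii')

The match spans [0:6] → '10j2ii'.
Captured: group 1 = '10', group 2 = 'j2ii'.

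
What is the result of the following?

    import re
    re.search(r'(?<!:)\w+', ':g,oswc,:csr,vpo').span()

(3, 7)

The negative lookahead/lookbehind blocks any match where the forbidden context is present.
Unlike `match`, `search` isn't anchored — it looks for the pattern anywhere in the string.
The match spans [3:7] → 'oswc'.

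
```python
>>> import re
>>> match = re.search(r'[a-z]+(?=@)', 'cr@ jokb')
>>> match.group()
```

'cr'

Lookahead/lookbehind check context without consuming it, so the matched span excludes the asserted characters.
`re.search` scans for the first position where the pattern succeeds.
The match spans [0:2] → 'cr'.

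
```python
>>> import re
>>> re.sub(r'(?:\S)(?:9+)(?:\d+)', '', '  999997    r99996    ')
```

'          '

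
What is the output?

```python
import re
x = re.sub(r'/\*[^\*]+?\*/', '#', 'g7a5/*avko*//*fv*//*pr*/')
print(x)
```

g7a5###

Matches: at [4:12] → '/*avko*/'; at [12:18] → '/*fv*/'; at [18:24] → '/*pr*/'.
Each match is replaced by '#'.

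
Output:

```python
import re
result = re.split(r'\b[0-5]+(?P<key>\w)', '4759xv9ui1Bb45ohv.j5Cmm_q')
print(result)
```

Pattern: a word boundary (`\b`, zero-width); then one or more of a character in [0-5]; then a word character (captured as 'key').
With a capturing group present, the delimiter's captured portion is kept in the result list.

['', '7', '59xv9ui1Bb45ohv.j5Cmm_q']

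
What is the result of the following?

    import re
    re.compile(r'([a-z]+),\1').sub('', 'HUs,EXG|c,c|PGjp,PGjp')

The backreference `\1` re-matches whatever the first group consumed, character for character.
Matches: at [8:11] → 'c,c'.
Each match is replaced by ''.

'HUs,EXG||PGjp,PGjp'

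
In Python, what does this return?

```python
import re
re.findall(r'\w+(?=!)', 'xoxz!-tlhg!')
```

The lookaround is zero-width — it requires the adjacent text to match without consuming it, so the asserted text isn't part of the match.
Since nothing is captured, `findall` lists the 2 matched substrings directly.

['xoxz', 'tlhg']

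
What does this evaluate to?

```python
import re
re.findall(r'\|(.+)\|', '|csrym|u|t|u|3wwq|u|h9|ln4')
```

With a single group, `findall` returns only what that group captured — 1 item.

['csrym|u|t|u|3wwq|u|h9']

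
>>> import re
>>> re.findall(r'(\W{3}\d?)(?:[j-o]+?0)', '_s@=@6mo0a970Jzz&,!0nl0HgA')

['@=@6', '&,!0']

The pattern matches exactly 3 of a non-word character, then optionally a digit (captured); then one or more of a character in [j-o] (lazy), then a literal '0' (non-capturing group).
Scanning left to right: at [2:9] match '@=@6mo0', group 1 = '@=@6'; at [16:23] match '&,!0nl0', group 1 = '&,!0'.
Because there's exactly one group, `findall` drops the full match and keeps group 1 from each hit.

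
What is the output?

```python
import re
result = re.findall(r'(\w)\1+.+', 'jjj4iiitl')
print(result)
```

['j']

After group 1 captures some text, `\1` only succeeds where that same text appears again.
Matches: at [0:9] match 'jjj4iiitl', group 1 = 'j'.
With a single group, `findall` returns only what that group captured — 1 item.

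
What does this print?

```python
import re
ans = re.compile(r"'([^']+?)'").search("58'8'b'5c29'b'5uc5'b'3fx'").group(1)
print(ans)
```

`search` walks the string left to right and returns the first match it finds.
The match spans [2:5] → "'8'".
Captured: group 1 = '8'.

8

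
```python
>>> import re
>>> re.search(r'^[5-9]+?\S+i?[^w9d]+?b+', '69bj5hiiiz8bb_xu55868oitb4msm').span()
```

(0, 25)

Pattern: anchored at the start of the string; then one or more of a character in [5-9] (lazy), then one or more of a non-whitespace character; then optionally a literal 'i', then one or more of any character except [w9d] (lazy); then one or more of a literal 'b'.
The match spans [0:25] → '69bj5hiiiz8bb_xu55868oitb'.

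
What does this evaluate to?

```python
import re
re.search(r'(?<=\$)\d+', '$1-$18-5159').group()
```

'1'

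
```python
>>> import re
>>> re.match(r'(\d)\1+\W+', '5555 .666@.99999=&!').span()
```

(0, 6)

`match` is anchored at position 0; if the pattern doesn't fit there, it returns None.
The match spans [0:6] → '5555 .'.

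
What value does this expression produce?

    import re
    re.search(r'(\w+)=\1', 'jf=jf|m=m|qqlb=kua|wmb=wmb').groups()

The match spans [0:5] → 'jf=jf'.
Captured: group 1 = 'jf'.

('jf',)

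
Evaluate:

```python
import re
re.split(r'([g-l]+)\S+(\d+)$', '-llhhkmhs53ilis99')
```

['-', 'llhhk', '9', '']

The pattern matches one or more of a character in [g-l] (captured); then one or more of a non-whitespace character; then one or more of a digit (captured); then anchored at the end.
With a capturing group present, the delimiter's captured portion is kept in the result list.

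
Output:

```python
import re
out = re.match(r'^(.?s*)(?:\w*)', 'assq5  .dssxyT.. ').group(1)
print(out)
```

This matches anchored at the start of the string; then optionally any character, then zero or more of a literal 's' (captured); then zero or more of a word character (non-capturing group).
`re.match` won't scan ahead — the pattern has to work from the very first character.
The match spans [0:5] → 'assq5'.
Captured: group 1 = 'ass'.

ass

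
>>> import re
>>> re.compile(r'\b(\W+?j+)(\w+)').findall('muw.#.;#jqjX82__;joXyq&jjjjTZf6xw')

[('.#.;#j', 'qjX82__'), (';j', 'oXyq'), ('&jjjj', 'TZf6xw')]

`findall` packs the 2 group values into a tuple for every match.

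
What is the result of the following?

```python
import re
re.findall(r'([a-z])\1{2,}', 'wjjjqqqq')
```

A backreference is literal: `\1` must see the identical characters the first group matched.
Scanning left to right: at [1:4] match 'jjj', group 1 = 'j'; at [4:8] match 'qqqq', group 1 = 'q'.
One capturing group, so `findall` returns just the captured substring from each match — 2 in all.

['j', 'q']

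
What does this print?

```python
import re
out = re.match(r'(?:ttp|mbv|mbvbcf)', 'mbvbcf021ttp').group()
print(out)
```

Alternation tries branches left to right and keeps the first one that lets the overall match succeed at that position.
`re.match` won't scan ahead — the pattern has to work from the very first character.
The match spans [0:3] → 'mbv'.

mbv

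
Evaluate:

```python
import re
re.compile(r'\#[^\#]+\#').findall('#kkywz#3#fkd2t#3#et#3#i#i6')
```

['#kkywz#', '#fkd2t#', '#et#', '#i#']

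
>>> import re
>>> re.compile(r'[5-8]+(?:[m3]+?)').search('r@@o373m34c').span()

(5, 7)

This matches one or more of a character in [5-8]; then one or more of one of [m3] (lazy) (non-capturing group).
With the lazy modifier that quantifier settles for the fewest repetitions that let the rest of the pattern succeed (the atoms after it are unaffected and can still be greedy).
`search` walks the string left to right and returns the first match it finds.
The match spans [5:7] → '73'.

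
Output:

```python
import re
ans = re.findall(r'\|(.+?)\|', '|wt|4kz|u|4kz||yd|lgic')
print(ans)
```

With a single group, `findall` returns only what that group captured — 3 items.

['wt', 'u', '|yd']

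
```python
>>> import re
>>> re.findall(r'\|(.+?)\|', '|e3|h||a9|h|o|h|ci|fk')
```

['e3', '|a9', 'o', 'ci']

Lazy quantifiers expand one character at a time until the remainder of the pattern can match.
With a single group, `findall` returns only what that group captured — 4 items.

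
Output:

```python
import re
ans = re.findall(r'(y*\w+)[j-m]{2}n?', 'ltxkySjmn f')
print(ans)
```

['ltxkyS']

The pattern matches zero or more of the literal 'y', then one or more of a word character (captured); then exactly 2 of a character in [j-m], then optionally a literal 'n'.
Scanning left to right: at [0:9] match 'ltxkySjmn', group 1 = 'ltxkyS'.
With a single group, `findall` returns only what that group captured — 1 item.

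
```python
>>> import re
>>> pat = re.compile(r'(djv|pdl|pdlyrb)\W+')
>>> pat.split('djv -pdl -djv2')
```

['', 'djv', '', 'pdl', 'djv2']

Because the pattern has a capturing group, `split` also inserts each captured text between the pieces.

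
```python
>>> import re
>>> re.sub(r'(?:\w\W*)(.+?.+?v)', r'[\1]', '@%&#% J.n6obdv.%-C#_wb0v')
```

'@%&#% [n6obdv].%-[_wb0v]'

This matches a word character, then zero or more of a non-word character (non-capturing group); then one or more of any character (lazy), then one or more of any character (lazy), then the literal 'v' (captured).
The `?` after the quantifier makes it lazy — it takes as little as possible before letting the rest of the pattern try.
Matches: at [6:14] → 'J.n6obdv'; at [17:24] → 'C#_wb0v'.
The replacement refers to a captured group, so each match is rewritten using its own captured text.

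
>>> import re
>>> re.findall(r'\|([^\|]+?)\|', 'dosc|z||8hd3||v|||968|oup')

Scanning left to right: at [4:7] match '|z|', group 1 = 'z'; at [7:13] match '|8hd3|', group 1 = '8hd3'; at [13:16] match '|v|', group 1 = 'v'; at [17:22] match '|968|', group 1 = '968'.
One capturing group, so `findall` returns just the captured substring from each match — 4 in all.

['z', '8hd3', 'v', '968']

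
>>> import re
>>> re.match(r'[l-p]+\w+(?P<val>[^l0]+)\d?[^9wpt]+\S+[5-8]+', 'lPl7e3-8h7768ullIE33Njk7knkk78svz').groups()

('-8h7768u',)

The match spans [0:30] → 'lPl7e3-8h7768ullIE33Njk7knkk78'.
Captured: group 1 = '-8h7768u'.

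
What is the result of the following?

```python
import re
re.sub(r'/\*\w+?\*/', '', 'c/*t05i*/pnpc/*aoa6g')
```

'cpnpc/*aoa6g'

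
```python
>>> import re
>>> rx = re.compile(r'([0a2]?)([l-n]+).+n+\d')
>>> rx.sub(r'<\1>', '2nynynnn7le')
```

'<2>le'

Pattern: optionally one of [0a2] (captured); then one or more of a character in [l-n] (captured); then one or more of any character; then one or more of the literal 'n', then a digit.
Matches: at [0:9] → '2nynynnn7'.
Each match is replaced using the text its own group 1 captured.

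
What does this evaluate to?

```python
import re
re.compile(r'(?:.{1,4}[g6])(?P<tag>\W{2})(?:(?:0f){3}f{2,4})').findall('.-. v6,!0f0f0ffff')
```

This matches 1 to 4 of any character, then one of [g6] (non-capturing group); then exactly 2 of a non-word character (captured as 'tag'); then the literal '0f' repeated 3 times, then 2 to 4 of the literal 'f' (non-capturing group).
Walking the string: at [1:17] match '-. v6,!0f0f0ffff', group 1 = ',!'.
`findall` collects group 1 from the one match (1 total).

[',!']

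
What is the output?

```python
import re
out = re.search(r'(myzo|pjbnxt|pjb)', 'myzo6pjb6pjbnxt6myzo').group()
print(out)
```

myzo

The match spans [0:4] → 'myzo'.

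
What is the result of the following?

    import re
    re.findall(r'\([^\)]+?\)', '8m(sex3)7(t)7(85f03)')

['(sex3)', '(t)', '(85f03)']

Matches: at [2:8] → '(sex3)'; at [9:12] → '(t)'; at [13:20] → '(85f03)'.
Since nothing is captured, `findall` lists the 3 matched substrings directly.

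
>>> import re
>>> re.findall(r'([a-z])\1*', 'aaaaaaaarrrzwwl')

['a', 'r', 'z', 'w', 'l']

`\1` is not a pattern — it's the concrete string captured by group 1, re-applied verbatim.
With a single group, `findall` returns only what that group captured — 5 items.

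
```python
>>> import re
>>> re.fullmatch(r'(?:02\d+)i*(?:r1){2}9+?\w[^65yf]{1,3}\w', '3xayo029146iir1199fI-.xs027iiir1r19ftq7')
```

None

The pattern matches the literal '02', then one or more of a digit (non-capturing group); then zero or more of the literal 'i', then the literal 'r1' repeated 2 times, then one or more of a literal '9' (lazy); then a word character, then 1 to 3 of any character except [65yf], then a word character.
For `fullmatch`, every character of the input must be accounted for by the pattern.
Here there's no way to consume every character, so the call returns None.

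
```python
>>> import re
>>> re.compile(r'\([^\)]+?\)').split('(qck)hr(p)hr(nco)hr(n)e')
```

Matches to split on: at [0:5] → '(qck)'; at [7:10] → '(p)'; at [12:17] → '(nco)'; at [19:22] → '(n)'.
`split` removes every match and returns the 5 fragments in between.

['', 'hr', 'hr', 'hr', 'e']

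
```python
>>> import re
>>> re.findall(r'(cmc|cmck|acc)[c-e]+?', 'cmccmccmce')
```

['cmc', 'cmc']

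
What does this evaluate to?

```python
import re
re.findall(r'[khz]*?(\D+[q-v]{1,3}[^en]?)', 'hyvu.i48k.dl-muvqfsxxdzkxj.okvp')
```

['hyvu.', 'k.dl-muvqfsxxdzkxj.okvp']

A `+?`/`*?`/`{m,n}?` starts at its minimum and grows only as far as needed for what follows to match.
With a single group, `findall` returns only what that group captured — 2 items.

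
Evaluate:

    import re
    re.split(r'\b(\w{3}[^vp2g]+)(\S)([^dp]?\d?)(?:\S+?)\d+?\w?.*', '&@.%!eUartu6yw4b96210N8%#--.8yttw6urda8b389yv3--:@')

`re.split` interleaves the captured-group text with the surrounding fragments.

['&@.%!', 'eUartu6yw4b96', '2', '10', '']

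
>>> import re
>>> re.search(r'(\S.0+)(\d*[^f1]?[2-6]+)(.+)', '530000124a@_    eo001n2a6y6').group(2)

Pattern: a non-whitespace character, then any character, then one or more of a literal '0' (captured); then zero or more of a digit, then optionally any character except [f1], then one or more of a character in [2-6] (captured); then one or more of any character (captured).
`re.search` scans for the first position where the pattern succeeds.
The match spans [0:27] → '530000124a@_    eo001n2a6y6'.
Captured: group 1 = '530000', group 2 = '124', group 3 = 'a@_    eo001n2a6y6'.

'124'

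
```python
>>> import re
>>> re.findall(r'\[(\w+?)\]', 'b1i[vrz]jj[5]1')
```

['vrz', '5']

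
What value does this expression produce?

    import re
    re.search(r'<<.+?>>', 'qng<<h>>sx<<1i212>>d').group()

'<<h>>'

Because the quantifier is non-greedy, it stops expanding at the earliest point where the rest of the pattern can succeed.
Unlike `match`, `search` isn't anchored — it looks for the pattern anywhere in the string.
The match spans [3:8] → '<<h>>'.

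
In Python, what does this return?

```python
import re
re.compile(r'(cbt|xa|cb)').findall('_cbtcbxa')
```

Alternation tries branches left to right and keeps the first one that lets the overall match succeed at that position.
Because there's exactly one group, `findall` drops the full match and keeps group 1 from each hit.

['cbt', 'cb', 'xa']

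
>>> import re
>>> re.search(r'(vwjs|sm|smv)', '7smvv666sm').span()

Branches in `(...|...)` are attempted left-to-right; the first branch that allows the whole pattern to succeed is taken.
`re.search` scans for the first position where the pattern succeeds.
The match spans [1:3] → 'sm'.
Captured: group 1 = 'sm'.

(1, 3)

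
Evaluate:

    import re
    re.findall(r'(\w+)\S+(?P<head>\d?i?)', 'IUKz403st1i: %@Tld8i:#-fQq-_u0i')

[('IUKz403st1i', ''), ('Tld8i', '')]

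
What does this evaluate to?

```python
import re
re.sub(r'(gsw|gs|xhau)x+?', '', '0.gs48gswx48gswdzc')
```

'0.gs4848gswdzc'

Each match is replaced by ''.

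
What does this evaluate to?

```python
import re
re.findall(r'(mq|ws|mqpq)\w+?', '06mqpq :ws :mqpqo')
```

['mq', 'mq']

The regex engine tests alternatives in the order written; an earlier branch that matches wins even if a later one would match more.
One capturing group, so `findall` returns just the captured substring from each match — 2 in all.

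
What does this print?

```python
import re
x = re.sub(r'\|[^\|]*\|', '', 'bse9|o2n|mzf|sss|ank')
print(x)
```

Matches: at [4:9] → '|o2n|'; at [12:17] → '|sss|'.
`sub` substitutes '' at each match site.

bse9mzfank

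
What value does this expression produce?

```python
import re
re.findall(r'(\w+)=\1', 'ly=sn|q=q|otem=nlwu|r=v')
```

['q']

A backreference is literal: `\1` must see the identical characters the first group matched.
One capturing group, so `findall` returns just the captured substring from the one match — 1 in all.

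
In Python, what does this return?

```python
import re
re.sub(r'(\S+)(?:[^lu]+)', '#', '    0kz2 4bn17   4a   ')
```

The pattern matches one or more of a non-whitespace character (captured); then one or more of any character except [lu] (non-capturing group).
Matches: at [4:22] → '0kz2 4bn17   4a   '.
`sub` substitutes '#' at each match site.

'    #'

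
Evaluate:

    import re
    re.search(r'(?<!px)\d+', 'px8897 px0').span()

(3, 6)

The negative lookahead/lookbehind blocks any match where the forbidden context is present.
The match spans [3:6] → '897'.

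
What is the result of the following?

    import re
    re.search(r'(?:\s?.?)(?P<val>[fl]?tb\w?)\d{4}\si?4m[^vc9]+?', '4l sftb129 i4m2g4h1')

None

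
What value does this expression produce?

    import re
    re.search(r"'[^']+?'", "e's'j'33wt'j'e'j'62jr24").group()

"'s'"

`re.search` tries every starting position until one works.
The match spans [1:4] → "'s'".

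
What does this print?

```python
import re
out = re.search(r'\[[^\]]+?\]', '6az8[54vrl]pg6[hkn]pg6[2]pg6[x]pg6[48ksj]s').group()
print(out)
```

Unlike `match`, `search` isn't anchored — it looks for the pattern anywhere in the string.
The match spans [4:11] → '[54vrl]'.

[54vrl]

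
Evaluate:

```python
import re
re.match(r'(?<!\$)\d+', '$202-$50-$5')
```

None

`re.match` only tries the pattern at the start of the string.
Here position 0 doesn't satisfy it, so the call returns None.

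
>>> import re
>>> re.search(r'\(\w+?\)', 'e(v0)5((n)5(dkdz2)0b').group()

`re.search` tries every starting position until one works.
The match spans [1:5] → '(v0)'.

'(v0)'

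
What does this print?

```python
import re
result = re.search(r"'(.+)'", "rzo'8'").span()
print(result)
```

`re.search` scans for the first position where the pattern succeeds.
The match spans [3:6] → "'8'".
Captured: group 1 = '8'.

(3, 6)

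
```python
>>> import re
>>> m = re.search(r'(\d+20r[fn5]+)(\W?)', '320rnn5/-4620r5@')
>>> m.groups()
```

('320rnn5', '/')

The match spans [0:8] → '320rnn5/'.
Captured: group 1 = '320rnn5', group 2 = '/'.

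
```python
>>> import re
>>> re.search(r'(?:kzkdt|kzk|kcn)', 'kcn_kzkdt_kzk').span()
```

(0, 3)

`search` walks the string left to right and returns the first match it finds.
The match spans [0:3] → 'kcn'.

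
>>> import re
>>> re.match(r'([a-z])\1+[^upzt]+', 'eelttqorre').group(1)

'e'

The match spans [0:3] → 'eel'.
Captured: group 1 = 'e'.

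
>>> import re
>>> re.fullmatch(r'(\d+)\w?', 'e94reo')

Pattern: one or more of a digit (captured); then optionally a word character.
For `fullmatch`, every character of the input must be accounted for by the pattern.
Here the string isn't matched end-to-end, so the call returns None.

None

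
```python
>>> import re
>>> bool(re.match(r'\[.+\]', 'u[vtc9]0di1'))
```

`re.match` won't scan ahead — the pattern has to work from the very first character.
Here position 0 doesn't satisfy it, so the call returns None, and `bool(None)` is False.

False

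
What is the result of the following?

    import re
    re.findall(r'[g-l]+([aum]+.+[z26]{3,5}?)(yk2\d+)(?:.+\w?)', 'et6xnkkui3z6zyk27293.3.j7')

With 2 capturing groups, `findall` returns a 2-tuple per match.

[('ui3z6z', 'yk27293')]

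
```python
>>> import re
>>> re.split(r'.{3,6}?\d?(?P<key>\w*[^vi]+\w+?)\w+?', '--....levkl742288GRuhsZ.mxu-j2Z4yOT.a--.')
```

['', '...lev', '', '288GRuhsZ.mxu-j2Z4yO', '.a--.']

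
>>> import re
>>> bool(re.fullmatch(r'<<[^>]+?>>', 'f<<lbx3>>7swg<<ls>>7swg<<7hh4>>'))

False

For `fullmatch`, every character of the input must be accounted for by the pattern.
Here there's no way to consume every character, so the call returns None, and `bool(None)` is False.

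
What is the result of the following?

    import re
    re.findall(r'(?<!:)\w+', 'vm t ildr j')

`(?!…)`/`(?<!…)` only lets a position through if the neighbouring text does NOT match; no characters are consumed.
Scanning left to right: at [0:2] → 'vm'; at [3:4] → 't'; at [5:9] → 'ildr'; at [10:11] → 'j'.
Since nothing is captured, `findall` lists the 4 matched substrings directly.

['vm', 't', 'ildr', 'j']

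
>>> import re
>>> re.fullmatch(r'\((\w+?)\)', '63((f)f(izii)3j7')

`re.fullmatch` requires the pattern to consume the entire string.
Here the pattern can't cover the whole string, so the call returns None.

None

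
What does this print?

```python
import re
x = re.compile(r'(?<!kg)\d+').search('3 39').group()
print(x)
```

3

The negative lookahead/lookbehind blocks any match where the forbidden context is present.
The match spans [0:1] → '3'.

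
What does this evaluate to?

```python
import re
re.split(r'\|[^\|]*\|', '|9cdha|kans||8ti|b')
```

['', 'kans', '8ti|b']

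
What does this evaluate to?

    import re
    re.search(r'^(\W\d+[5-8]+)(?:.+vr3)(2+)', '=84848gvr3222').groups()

('=84848', '222')

The match spans [0:13] → '=84848gvr3222'.
Captured: group 1 = '=84848', group 2 = '222'.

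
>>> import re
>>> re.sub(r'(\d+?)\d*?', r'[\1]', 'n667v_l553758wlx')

'n[6][6][7]v_l[5][5][3][7][5][8]wlx'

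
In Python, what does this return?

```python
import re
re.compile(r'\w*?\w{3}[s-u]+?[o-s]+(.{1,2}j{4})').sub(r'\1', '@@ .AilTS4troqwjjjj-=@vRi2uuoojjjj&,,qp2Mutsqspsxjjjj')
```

'@@ .wjjjj-=@ojjjj&,,xjjjj'

Pattern: zero or more of a word character (lazy), then exactly 3 of a word character; then one or more of a character in [s-u] (lazy), then one or more of a character in [o-s]; then 1 to 2 of any character, then exactly 4 of the literal 'j' (captured).
Matches: at [4:19] → 'AilTS4troqwjjjj'; at [22:34] → 'vRi2uuoojjjj'; at [37:53] → 'qp2Mutsqspsxjjjj'.
Each match is replaced using the text its own group 1 captured.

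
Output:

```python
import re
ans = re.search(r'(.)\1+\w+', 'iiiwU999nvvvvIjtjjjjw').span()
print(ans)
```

(0, 21)

A backreference is literal: `\1` must see the identical characters the first group matched.
The match spans [0:21] → 'iiiwU999nvvvvIjtjjjjw'.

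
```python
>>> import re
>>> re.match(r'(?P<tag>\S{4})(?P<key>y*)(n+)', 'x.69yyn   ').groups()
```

The pattern matches exactly 4 of a non-whitespace character (captured as 'tag'); then zero or more of a literal 'y' (captured as 'key'); then one or more of a literal 'n' (captured).
`match` is anchored at position 0; if the pattern doesn't fit there, it returns None.
The match spans [0:7] → 'x.69yyn'.
Captured: group 1 = 'x.69', group 2 = 'yy', group 3 = 'n'.

('x.69', 'yy', 'n')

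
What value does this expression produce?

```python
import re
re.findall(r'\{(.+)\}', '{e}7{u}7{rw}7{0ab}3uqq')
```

['e}7{u}7{rw}7{0ab']

`findall` collects group 1 from the one match (1 total).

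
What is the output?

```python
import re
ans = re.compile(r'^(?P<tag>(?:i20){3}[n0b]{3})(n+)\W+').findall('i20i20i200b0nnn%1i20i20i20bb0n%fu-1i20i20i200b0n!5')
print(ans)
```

`findall` packs the 2 group values into a tuple for every match.

[('i20i20i200b0', 'nnn')]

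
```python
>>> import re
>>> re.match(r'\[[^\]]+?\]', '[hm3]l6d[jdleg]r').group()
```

`re.match` won't scan ahead — the pattern has to work from the very first character.
The match spans [0:5] → '[hm3]'.

'[hm3]'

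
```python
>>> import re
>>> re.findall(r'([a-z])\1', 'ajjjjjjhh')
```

`\1` has to match the exact text group 1 already captured.
Because there's exactly one group, `findall` drops the full match and keeps group 1 from each hit.

['j', 'j', 'j', 'h']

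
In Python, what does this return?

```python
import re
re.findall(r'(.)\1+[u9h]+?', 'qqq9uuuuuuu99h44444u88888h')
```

The backreference `\1` re-matches whatever the first group consumed, character for character.
Scanning left to right: at [0:4] match 'qqq9', group 1 = 'q'; at [4:12] match 'uuuuuuu9', group 1 = 'u'; at [14:20] match '44444u', group 1 = '4'; at [20:26] match '88888h', group 1 = '8'.
One capturing group, so `findall` returns just the captured substring from each match — 4 in all.

['q', 'u', '4', '8']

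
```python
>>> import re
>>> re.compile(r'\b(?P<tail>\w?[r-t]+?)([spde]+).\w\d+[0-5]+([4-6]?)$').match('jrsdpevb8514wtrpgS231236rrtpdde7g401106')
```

None

`match` is anchored at position 0; if the pattern doesn't fit there, it returns None.
Here the string doesn't start with a match, so the call returns None.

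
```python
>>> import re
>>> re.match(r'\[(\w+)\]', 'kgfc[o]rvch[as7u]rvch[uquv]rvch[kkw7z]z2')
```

With `match`, the pattern is implicitly anchored at the beginning.
Here the string doesn't start with a match, so the call returns None.

None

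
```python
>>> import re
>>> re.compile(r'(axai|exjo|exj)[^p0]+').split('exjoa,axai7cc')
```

['', 'exjo', '']

Branches in `(...|...)` are attempted left-to-right; the first branch that allows the whole pattern to succeed is taken.
Matches to split on: at [0:13] → 'exjoa,axai7cc'.
`re.split` interleaves the captured-group text with the surrounding fragments.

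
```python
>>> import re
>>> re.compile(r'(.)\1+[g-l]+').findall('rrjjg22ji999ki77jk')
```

['r', '2', '9', '7']

After group 1 captures some text, `\1` only succeeds where that same text appears again.
Scanning left to right: at [0:5] match 'rrjjg', group 1 = 'r'; at [5:9] match '22ji', group 1 = '2'; at [9:14] match '999ki', group 1 = '9'; at [14:18] match '77jk', group 1 = '7'.
One capturing group, so `findall` returns just the captured substring from each match — 4 in all.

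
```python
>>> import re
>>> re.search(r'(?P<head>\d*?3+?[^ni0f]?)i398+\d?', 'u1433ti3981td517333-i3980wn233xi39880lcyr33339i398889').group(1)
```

This matches zero or more of a digit (lazy), then one or more of the literal '3' (lazy), then optionally any character except [ni0f] (captured as 'head'); then the literal 'i39', then one or more of the literal '8'; then optionally a digit.
`search` walks the string left to right and returns the first match it finds.
The match spans [1:11] → '1433ti3981'.
Captured: group 1 = '1433t'.

'1433t'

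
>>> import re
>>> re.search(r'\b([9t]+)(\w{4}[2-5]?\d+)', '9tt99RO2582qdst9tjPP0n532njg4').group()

The pattern matches a word boundary (`\b`, zero-width); then one or more of one of [9t] (captured); then exactly 4 of a word character, then optionally a character in [2-5], then one or more of a digit (captured).
`re.search` scans for the first position where the pattern succeeds.
The match spans [0:11] → '9tt99RO2582'.
Captured: group 1 = '9tt99', group 2 = 'RO2582'.

'9tt99RO2582'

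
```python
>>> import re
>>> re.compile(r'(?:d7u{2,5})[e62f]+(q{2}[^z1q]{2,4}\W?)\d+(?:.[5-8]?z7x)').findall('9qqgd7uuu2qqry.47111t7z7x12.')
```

['qqry.4']

`findall` collects group 1 from the one match (1 total).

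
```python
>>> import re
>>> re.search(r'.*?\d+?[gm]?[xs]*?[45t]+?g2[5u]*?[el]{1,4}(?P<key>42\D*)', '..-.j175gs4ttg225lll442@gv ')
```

The pattern matches zero or more of any character (lazy), then one or more of a digit (lazy), then optionally one of [gm]; then zero or more of one of [xs] (lazy), then one or more of one of [45t] (lazy); then the literal 'g2', then zero or more of one of [5u] (lazy), then 1 to 4 of one of [el]; then the literal '42', then zero or more of a non-digit (captured as 'key').
Here nothing in the string fits, so the call returns None.

None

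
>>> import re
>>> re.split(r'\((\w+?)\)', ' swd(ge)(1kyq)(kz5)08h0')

[' swd', 'ge', '', '1kyq', '', 'kz5', '08h0']

Matches to split on: at [4:8] → '(ge)'; at [8:14] → '(1kyq)'; at [14:19] → '(kz5)'.
The group in the pattern means `split` returns the separators' captures alongside the pieces.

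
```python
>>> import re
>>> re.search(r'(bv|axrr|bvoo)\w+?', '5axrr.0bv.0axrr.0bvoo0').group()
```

`|` is ordered: at each position the engine commits to the first alternative that works.
The match spans [17:20] → 'bvo'.

'bvo'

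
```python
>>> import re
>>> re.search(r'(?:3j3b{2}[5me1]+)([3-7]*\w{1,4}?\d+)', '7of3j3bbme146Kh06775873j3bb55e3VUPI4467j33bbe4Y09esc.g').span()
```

This matches the literal '3j3', then exactly 2 of the literal 'b', then one or more of one of [5me1] (non-capturing group); then zero or more of a character in [3-7], then 1 to 4 of a word character (lazy), then one or more of a digit (captured).
`search` walks the string left to right and returns the first match it finds.
The match spans [3:23] → '3j3bbme146Kh06775873'.
Captured: group 1 = '46Kh06775873'.

(3, 23)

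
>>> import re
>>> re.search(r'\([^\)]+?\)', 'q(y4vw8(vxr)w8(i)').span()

(1, 12)

`search` walks the string left to right and returns the first match it finds.
The match spans [1:12] → '(y4vw8(vxr)'.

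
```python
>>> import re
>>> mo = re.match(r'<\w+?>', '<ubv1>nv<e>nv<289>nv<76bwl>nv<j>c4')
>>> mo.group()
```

With `match`, the pattern is implicitly anchored at the beginning.
The match spans [0:6] → '<ubv1>'.

'<ubv1>'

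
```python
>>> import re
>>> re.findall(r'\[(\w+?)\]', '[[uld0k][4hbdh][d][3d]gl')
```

['uld0k', '4hbdh', 'd', '3d']

Matches: at [1:8] match '[uld0k]', group 1 = 'uld0k'; at [8:15] match '[4hbdh]', group 1 = '4hbdh'; at [15:18] match '[d]', group 1 = 'd'; at [18:22] match '[3d]', group 1 = '3d'.
One capturing group, so `findall` returns just the captured substring from each match — 4 in all.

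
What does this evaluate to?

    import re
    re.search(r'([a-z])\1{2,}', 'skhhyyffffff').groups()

('f',)

`\1` is not a pattern — it's the concrete string captured by group 1, re-applied verbatim.
`search` walks the string left to right and returns the first match it finds.
The match spans [6:12] → 'ffffff'.
Captured: group 1 = 'f'.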